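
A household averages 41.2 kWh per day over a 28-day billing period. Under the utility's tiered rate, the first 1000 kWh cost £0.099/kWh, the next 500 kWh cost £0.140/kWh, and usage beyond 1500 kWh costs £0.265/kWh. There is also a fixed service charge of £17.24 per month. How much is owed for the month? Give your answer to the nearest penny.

£137.74

Usage = 41.2 kWh/day × 28 days = 1153.6 kWh
First 1000 kWh × £0.099 = £99.00
Next 153.6 kWh × £0.140 = £21.50
Remaining tier: 0 kWh (not reached)
Energy charge = £120.50; + service £17.24 = £137.74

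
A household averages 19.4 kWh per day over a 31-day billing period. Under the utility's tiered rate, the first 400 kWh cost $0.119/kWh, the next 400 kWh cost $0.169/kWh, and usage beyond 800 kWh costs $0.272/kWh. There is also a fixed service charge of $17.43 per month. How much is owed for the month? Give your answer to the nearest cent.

Usage = 19.4 kWh/day × 31 days = 601.4 kWh
First 400 kWh × $0.119 = $47.60
Next 201.4 kWh × $0.169 = $34.04
Remaining tier: 0 kWh (not reached)
Energy charge = $81.64; + service $17.43 = $99.07

$99.07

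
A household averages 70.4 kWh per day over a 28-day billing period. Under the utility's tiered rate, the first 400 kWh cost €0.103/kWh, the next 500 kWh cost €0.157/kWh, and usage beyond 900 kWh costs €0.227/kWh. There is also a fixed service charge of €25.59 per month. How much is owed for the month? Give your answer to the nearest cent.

Usage = 70.4 kWh/day × 28 days = 1971.2 kWh
First 400 kWh × €0.103 = €41.20
Next 500 kWh × €0.157 = €78.50
Remaining 1071.2 kWh × €0.227 = €243.16
Energy charge = €362.86; + service €25.59 = €388.45

€388.45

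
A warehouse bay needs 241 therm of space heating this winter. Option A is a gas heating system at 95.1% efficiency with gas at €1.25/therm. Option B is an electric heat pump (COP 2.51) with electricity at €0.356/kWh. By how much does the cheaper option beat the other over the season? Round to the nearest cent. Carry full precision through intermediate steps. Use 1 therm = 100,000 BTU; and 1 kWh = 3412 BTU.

Heat load = 241 therm × 100,000 = 24,100,000 BTU
Gas: input = 24,100,000 / 0.951 = 25,341,746 BTU = 253.4 therm → 253.4 × €1.25 = €316.77
Heat pump: 24,100,000 BTU / 3412 = 7,063 kWh heat; / 2.51 = 2,814 kWh in → × €0.356 = €1,001.81
Difference = |€316.77 − €1,001.81| = €685.04

€685.04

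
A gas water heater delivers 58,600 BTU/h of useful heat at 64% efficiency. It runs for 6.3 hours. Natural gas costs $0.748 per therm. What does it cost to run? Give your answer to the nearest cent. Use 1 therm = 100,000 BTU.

Heat delivered = 58,600 BTU/h × 6.3 h = 369,180 BTU
Gas input = 369,180 / 0.640 = 576,844 BTU
= 576,844 / 100,000 = 5.768 therm
Cost = 5.768 × $0.748/therm = $4.31

$4.31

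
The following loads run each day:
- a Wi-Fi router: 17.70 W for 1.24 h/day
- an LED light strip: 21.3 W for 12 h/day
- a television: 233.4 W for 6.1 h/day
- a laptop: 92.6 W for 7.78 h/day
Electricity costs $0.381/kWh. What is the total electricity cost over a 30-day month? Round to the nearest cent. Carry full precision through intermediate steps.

$27.68

Wi-Fi router: 17.70 W × 1.24 h × 30 d = 658 Wh = 0.6584 kWh
LED light strip: 21.3 W × 12 h × 30 d = 7,668 Wh = 7.668 kWh
television: 233.4 W × 6.1 h × 30 d = 42,712 Wh = 42.71 kWh
laptop: 92.6 W × 7.78 h × 30 d = 21,613 Wh = 21.61 kWh
Total energy = 0.6584 + 7.668 + 42.71 + 21.61 = 72.65 kWh
Cost = 72.65 kWh × $0.381 = $27.68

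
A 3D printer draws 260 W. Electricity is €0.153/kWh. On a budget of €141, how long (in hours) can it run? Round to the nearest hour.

Energy budget = €141 / €0.153 per kWh = 921.6 kWh = 921,569 Wh
Runtime = 921,569 Wh / 260 W = 3,544 h

3544 h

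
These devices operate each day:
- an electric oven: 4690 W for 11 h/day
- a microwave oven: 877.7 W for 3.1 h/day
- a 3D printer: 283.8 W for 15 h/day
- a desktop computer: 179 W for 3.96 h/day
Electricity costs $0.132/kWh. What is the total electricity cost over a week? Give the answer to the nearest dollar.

$55

electric oven: 4690 W × 11 h × 7 d = 361,130 Wh = 361.1 kWh
microwave oven: 877.7 W × 3.1 h × 7 d = 19,046 Wh = 19.05 kWh
3D printer: 283.8 W × 15 h × 7 d = 29,799 Wh = 29.8 kWh
desktop computer: 179 W × 3.96 h × 7 d = 4,962 Wh = 4.962 kWh
Total energy = 361.1 + 19.05 + 29.8 + 4.962 = 414.9 kWh
Cost = 414.9 kWh × $0.132 = $54.77 ≈ $55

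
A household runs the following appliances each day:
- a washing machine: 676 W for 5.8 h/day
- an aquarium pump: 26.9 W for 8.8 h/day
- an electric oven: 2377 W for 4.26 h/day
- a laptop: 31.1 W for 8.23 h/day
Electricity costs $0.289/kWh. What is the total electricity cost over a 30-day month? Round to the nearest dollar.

$126

washing machine: 676 W × 5.8 h × 30 d = 117,624 Wh = 117.6 kWh
aquarium pump: 26.9 W × 8.8 h × 30 d = 7,102 Wh = 7.102 kWh
electric oven: 2377 W × 4.26 h × 30 d = 303,781 Wh = 303.8 kWh
laptop: 31.1 W × 8.23 h × 30 d = 7,679 Wh = 7.679 kWh
Total energy = 117.6 + 7.102 + 303.8 + 7.679 = 436.2 kWh
Cost = 436.2 kWh × $0.289 = $126.06 ≈ $126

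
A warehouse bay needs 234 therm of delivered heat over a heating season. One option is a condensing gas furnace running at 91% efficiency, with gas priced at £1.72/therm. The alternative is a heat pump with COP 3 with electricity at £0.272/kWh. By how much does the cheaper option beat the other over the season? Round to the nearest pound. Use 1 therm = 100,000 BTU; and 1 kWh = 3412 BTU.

£180

Heat load = 234 therm × 100,000 = 23,400,000 BTU
Gas: input = 23,400,000 / 0.91 = 25,714,286 BTU = 257.1 therm → 257.1 × £1.72 = £442.29
Heat pump: 23,400,000 BTU / 3412 = 6,858 kWh heat; / 3 = 2,286 kWh in → × £0.272 = £621.81
Difference = |£442.29 − £621.81| = £179.52 ≈ £180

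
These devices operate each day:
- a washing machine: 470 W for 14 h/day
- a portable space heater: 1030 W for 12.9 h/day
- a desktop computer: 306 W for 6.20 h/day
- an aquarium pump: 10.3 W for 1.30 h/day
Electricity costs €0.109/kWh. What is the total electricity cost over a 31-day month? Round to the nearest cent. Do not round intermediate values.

€73.59

washing machine: 470 W × 14 h × 31 d = 203,980 Wh = 204 kWh
portable space heater: 1030 W × 12.9 h × 31 d = 411,897 Wh = 411.9 kWh
desktop computer: 306 W × 6.20 h × 31 d = 58,813 Wh = 58.81 kWh
aquarium pump: 10.3 W × 1.30 h × 31 d = 415 Wh = 0.4151 kWh
Total energy = 204 + 411.9 + 58.81 + 0.4151 = 675.1 kWh
Cost = 675.1 kWh × €0.109 = €73.59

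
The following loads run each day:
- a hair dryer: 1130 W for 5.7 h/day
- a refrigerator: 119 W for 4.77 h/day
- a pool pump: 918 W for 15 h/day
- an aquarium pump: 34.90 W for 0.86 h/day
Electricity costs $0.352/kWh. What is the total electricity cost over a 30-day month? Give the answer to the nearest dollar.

$220

hair dryer: 1130 W × 5.7 h × 30 d = 193,230 Wh = 193.2 kWh
refrigerator: 119 W × 4.77 h × 30 d = 17,029 Wh = 17.03 kWh
pool pump: 918 W × 15 h × 30 d = 413,100 Wh = 413.1 kWh
aquarium pump: 34.90 W × 0.86 h × 30 d = 900 Wh = 0.9004 kWh
Total energy = 193.2 + 17.03 + 413.1 + 0.9004 = 624.3 kWh
Cost = 624.3 kWh × $0.352 = $219.74 ≈ $220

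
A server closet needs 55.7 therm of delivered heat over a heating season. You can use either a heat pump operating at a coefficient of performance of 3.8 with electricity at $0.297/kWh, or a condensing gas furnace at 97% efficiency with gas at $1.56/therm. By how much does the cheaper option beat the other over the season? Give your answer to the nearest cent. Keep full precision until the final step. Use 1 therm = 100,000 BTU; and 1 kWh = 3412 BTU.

Heat load = 55.7 therm × 100,000 = 5,570,000 BTU
Gas: input = 5,570,000 / 0.97 = 5,742,268 BTU = 57.42 therm → 57.42 × $1.56 = $89.58
Heat pump: 5,570,000 BTU / 3412 = 1,632 kWh heat; / 3.8 = 429.6 kWh in → × $0.297 = $127.59
Difference = |$89.58 − $127.59| = $38.01

$38.01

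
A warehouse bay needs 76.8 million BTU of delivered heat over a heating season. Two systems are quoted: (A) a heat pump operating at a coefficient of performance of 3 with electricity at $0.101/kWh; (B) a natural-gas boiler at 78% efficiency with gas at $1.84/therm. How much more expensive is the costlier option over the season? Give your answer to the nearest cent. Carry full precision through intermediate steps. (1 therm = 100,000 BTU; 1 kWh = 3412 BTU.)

$1053.90

Heat load = 76.8 × 10⁶ BTU = 76,800,000 BTU
Gas: input = 76,800,000 / 0.78 = 98,461,538 BTU = 984.6 therm → 984.6 × $1.84 = $1,811.69
Heat pump: 76,800,000 BTU / 3412 = 22,510 kWh heat; / 3 = 7,503 kWh in → × $0.101 = $757.80
Difference = |$1,811.69 − $757.80| = $1,053.90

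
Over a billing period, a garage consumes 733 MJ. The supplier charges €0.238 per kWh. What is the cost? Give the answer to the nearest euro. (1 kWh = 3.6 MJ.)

733 MJ × (0.27778 kWh/MJ) = 203.6 kWh
Cost = 203.6 kWh × €0.238/kWh = €48.46 ≈ €48

€48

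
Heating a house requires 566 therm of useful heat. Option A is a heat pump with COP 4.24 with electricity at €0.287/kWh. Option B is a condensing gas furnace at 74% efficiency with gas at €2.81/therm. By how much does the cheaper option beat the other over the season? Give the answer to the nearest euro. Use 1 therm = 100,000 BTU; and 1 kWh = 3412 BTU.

€1026

Heat load = 566 therm × 100,000 = 56,600,000 BTU
Gas: input = 56,600,000 / 0.74 = 76,486,486 BTU = 764.9 therm → 764.9 × €2.81 = €2,149.27
Heat pump: 56,600,000 BTU / 3412 = 16,590 kWh heat; / 4.24 = 3,912 kWh in → × €0.287 = €1,122.85
Difference = |€2,149.27 − €1,122.85| = €1,026.42 ≈ €1026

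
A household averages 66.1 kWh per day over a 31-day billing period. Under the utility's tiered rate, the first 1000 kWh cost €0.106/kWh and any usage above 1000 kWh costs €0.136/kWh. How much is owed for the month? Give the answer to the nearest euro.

€249

Usage = 66.1 kWh/day × 31 days = 2049.1 kWh
First 1000 kWh × €0.106 = €106.00
Remaining 1049.1 kWh × €0.136 = €142.68
Total = €248.68 ≈ €249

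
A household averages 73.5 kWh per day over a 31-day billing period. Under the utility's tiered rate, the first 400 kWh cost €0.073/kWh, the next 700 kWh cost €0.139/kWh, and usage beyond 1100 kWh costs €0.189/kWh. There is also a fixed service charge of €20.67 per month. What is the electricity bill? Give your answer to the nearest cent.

Usage = 73.5 kWh/day × 31 days = 2278.5 kWh
First 400 kWh × €0.073 = €29.20
Next 700 kWh × €0.139 = €97.30
Remaining 1178.5 kWh × €0.189 = €222.74
Energy charge = €349.24; + service €20.67 = €369.91

€369.91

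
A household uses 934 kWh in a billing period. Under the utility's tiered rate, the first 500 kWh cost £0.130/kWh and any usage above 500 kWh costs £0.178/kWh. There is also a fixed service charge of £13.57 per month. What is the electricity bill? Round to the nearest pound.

First 500 kWh × £0.130 = £65.00
Remaining 434 kWh × £0.178 = £77.25
Energy charge = £142.25; + service £13.57 = £155.82 ≈ £156

£156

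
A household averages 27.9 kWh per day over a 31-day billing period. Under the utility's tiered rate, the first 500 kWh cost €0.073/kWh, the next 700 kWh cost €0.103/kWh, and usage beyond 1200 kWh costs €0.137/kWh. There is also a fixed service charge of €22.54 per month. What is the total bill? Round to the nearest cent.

€96.62

Usage = 27.9 kWh/day × 31 days = 864.9 kWh
First 500 kWh × €0.073 = €36.50
Next 364.9 kWh × €0.103 = €37.58
Remaining tier: 0 kWh (not reached)
Energy charge = €74.08; + service €22.54 = €96.62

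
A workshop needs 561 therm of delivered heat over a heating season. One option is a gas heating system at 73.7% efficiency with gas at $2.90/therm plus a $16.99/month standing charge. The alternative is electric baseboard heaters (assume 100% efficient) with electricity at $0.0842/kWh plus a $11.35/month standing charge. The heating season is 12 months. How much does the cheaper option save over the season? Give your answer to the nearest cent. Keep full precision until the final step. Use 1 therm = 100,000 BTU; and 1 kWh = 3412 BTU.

Heat load = 561 therm × 100,000 = 56,100,000 BTU
Gas: input = 56,100,000 / 0.737 = 76,119,403 BTU = 761.2 therm → 761.2 × $2.90 = $2,207.46; + 12 × $16.99 standing = $2,411.34
Electric: 56,100,000 BTU / 3412 = 16,440 kWh → × $0.0842 = $1,384.41; + 12 × $11.35 standing = $1,520.61
Difference = |$2,411.34 − $1,520.61| = $890.73

$890.73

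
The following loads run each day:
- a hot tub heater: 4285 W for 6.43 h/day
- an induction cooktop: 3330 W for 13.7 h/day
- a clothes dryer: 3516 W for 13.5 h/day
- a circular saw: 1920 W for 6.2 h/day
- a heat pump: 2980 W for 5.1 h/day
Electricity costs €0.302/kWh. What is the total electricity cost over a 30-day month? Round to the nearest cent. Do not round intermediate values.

hot tub heater: 4285 W × 6.43 h × 30 d = 826,576 Wh = 826.6 kWh
induction cooktop: 3330 W × 13.7 h × 30 d = 1,368,630 Wh = 1,369 kWh
clothes dryer: 3516 W × 13.5 h × 30 d = 1,423,980 Wh = 1,424 kWh
circular saw: 1920 W × 6.2 h × 30 d = 357,120 Wh = 357.1 kWh
heat pump: 2980 W × 5.1 h × 30 d = 455,940 Wh = 455.9 kWh
Total energy = 826.6 + 1,369 + 1,424 + 357.1 + 455.9 = 4,432 kWh
Cost = 4,432 kWh × €0.302 = €1,338.54

€1338.54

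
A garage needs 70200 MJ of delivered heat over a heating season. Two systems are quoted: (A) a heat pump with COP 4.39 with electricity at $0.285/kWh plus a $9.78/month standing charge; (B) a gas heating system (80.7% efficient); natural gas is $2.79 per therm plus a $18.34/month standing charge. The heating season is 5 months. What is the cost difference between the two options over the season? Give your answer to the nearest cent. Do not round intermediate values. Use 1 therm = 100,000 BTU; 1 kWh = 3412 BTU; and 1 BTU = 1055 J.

Heat load = 70200 MJ = 70,200,000,000 J / 1055 = 66,540,284 BTU
Gas: input = 66,540,284 / 0.807 = 82,453,884 BTU = 824.5 therm → 824.5 × $2.79 = $2,300.46; + 5 × $18.34 standing = $2,392.16
Heat pump: 66,540,284 BTU / 3412 = 19,500 kWh heat; / 4.39 = 4,442 kWh in → × $0.285 = $1,266.06; + 5 × $9.78 standing = $1,314.96
Difference = |$2,392.16 − $1,314.96| = $1,077.20

$1077.20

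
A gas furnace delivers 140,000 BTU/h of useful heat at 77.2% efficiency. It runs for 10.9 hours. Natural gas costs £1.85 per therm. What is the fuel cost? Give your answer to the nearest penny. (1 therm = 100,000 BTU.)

£36.57

Heat delivered = 140,000 BTU/h × 10.9 h = 1,526,000 BTU
Gas input = 1,526,000 / 0.772 = 1,976,684 BTU
= 1,976,684 / 100,000 = 19.77 therm
Cost = 19.77 × £1.85/therm = £36.57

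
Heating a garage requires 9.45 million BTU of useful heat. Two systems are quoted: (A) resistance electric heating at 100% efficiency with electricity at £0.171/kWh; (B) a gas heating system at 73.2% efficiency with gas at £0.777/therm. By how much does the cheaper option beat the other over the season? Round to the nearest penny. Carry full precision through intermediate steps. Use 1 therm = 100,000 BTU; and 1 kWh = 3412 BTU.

£373.30

Heat load = 9.45 × 10⁶ BTU = 9,450,000 BTU
Gas: input = 9,450,000 / 0.732 = 12,909,836 BTU = 129.1 therm → 129.1 × £0.777 = £100.31
Electric: 9,450,000 BTU / 3412 = 2,770 kWh → × £0.171 = £473.61
Difference = |£100.31 − £473.61| = £373.30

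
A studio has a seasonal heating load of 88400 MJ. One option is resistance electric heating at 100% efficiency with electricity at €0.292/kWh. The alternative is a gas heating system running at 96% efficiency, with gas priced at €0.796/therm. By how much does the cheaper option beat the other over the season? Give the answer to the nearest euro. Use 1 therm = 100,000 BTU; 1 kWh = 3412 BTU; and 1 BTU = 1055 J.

Heat load = 88400 MJ = 88,400,000,000 J / 1055 = 83,791,469 BTU
Gas: input = 83,791,469 / 0.96 = 87,282,780 BTU = 872.8 therm → 872.8 × €0.796 = €694.77
Electric: 83,791,469 BTU / 3412 = 24,560 kWh → × €0.292 = €7,170.90
Difference = |€694.77 − €7,170.90| = €6,476.13 ≈ €6476

€6476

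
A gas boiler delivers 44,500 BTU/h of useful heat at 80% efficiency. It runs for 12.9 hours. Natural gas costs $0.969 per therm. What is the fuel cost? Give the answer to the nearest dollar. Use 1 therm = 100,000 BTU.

Heat delivered = 44,500 BTU/h × 12.9 h = 574,050 BTU
Gas input = 574,050 / 0.80 = 717,562 BTU
= 717,562 / 100,000 = 7.176 therm
Cost = 7.176 × $0.969/therm = $6.95 ≈ $7

$7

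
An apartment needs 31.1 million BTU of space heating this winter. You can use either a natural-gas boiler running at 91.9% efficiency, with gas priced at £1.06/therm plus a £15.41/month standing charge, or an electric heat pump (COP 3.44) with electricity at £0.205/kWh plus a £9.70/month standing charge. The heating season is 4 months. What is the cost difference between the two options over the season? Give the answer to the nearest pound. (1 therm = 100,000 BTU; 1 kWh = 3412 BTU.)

£162

Heat load = 31.1 × 10⁶ BTU = 31,100,000 BTU
Gas: input = 31,100,000 / 0.919 = 33,841,132 BTU = 338.4 therm → 338.4 × £1.06 = £358.72; + 4 × £15.41 standing = £420.36
Heat pump: 31,100,000 BTU / 3412 = 9,115 kWh heat; / 3.44 = 2,650 kWh in → × £0.205 = £543.18; + 4 × £9.70 standing = £581.98
Difference = |£420.36 − £581.98| = £161.63 ≈ £162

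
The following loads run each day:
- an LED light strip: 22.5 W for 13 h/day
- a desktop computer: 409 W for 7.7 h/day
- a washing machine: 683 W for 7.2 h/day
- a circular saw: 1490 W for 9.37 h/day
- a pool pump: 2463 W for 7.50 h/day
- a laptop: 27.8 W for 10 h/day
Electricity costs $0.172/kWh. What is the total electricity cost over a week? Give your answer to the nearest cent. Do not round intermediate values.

LED light strip: 22.5 W × 13 h × 7 d = 2,048 Wh = 2.047 kWh
desktop computer: 409 W × 7.7 h × 7 d = 22,045 Wh = 22.05 kWh
washing machine: 683 W × 7.2 h × 7 d = 34,423 Wh = 34.42 kWh
circular saw: 1490 W × 9.37 h × 7 d = 97,729 Wh = 97.73 kWh
pool pump: 2463 W × 7.50 h × 7 d = 129,308 Wh = 129.3 kWh
laptop: 27.8 W × 10 h × 7 d = 1,946 Wh = 1.946 kWh
Total energy = 2.047 + 22.05 + 34.42 + 97.73 + 129.3 + 1.946 = 287.5 kWh
Cost = 287.5 kWh × $0.172 = $49.45

$49.45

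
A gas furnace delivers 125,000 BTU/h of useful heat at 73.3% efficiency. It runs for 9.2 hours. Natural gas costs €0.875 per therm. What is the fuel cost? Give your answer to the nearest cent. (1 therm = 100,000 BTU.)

Heat delivered = 125,000 BTU/h × 9.2 h = 1,150,000 BTU
Gas input = 1,150,000 / 0.733 = 1,568,895 BTU
= 1,568,895 / 100,000 = 15.69 therm
Cost = 15.69 × €0.875/therm = €13.73

€13.73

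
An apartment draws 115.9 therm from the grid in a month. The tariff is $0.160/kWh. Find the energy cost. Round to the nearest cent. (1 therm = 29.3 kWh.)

$543.34

115.9 therm × (29.3 kWh/therm) = 3,396 kWh
Cost = 3,396 kWh × $0.160/kWh = $543.34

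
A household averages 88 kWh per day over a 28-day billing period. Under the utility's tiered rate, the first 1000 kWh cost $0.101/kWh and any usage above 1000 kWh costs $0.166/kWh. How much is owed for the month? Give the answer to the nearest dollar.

Usage = 88 kWh/day × 28 days = 2464 kWh
First 1000 kWh × $0.101 = $101.00
Remaining 1464 kWh × $0.166 = $243.02
Total = $344.02 ≈ $344

$344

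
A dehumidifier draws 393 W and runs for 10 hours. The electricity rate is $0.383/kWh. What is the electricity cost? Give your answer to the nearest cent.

$1.51

Energy = 393 W × 10 h = 3,930 Wh = 3.93 kWh
Cost = 3.93 kWh × $0.383/kWh = $1.51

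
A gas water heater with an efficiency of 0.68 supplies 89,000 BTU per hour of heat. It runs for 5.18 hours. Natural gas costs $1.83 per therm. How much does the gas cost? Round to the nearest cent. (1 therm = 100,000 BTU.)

Heat delivered = 89,000 BTU/h × 5.18 h = 461,020 BTU
Gas input = 461,020 / 0.68 = 677,971 BTU
= 677,971 / 100,000 = 6.78 therm
Cost = 6.78 × $1.83/therm = $12.41

$12.41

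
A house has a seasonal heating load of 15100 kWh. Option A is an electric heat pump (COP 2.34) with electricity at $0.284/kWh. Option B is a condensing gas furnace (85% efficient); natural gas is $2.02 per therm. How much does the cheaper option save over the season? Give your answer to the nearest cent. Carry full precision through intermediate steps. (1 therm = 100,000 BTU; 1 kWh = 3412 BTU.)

Heat load = 15100 kWh × 3412 = 51,521,200 BTU
Gas: input = 51,521,200 / 0.85 = 60,613,176 BTU = 606.1 therm → 606.1 × $2.02 = $1,224.39
Heat pump: 51,521,200 BTU / 3412 = 15,100 kWh heat; / 2.34 = 6,453 kWh in → × $0.284 = $1,832.65
Difference = |$1,224.39 − $1,832.65| = $608.26

$608.26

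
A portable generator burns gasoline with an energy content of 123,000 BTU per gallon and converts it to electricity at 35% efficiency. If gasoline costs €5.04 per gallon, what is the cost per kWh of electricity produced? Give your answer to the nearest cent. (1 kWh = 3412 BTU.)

Electrical output per gallon = 123,000 BTU × 0.35 / 3412 BTU/kWh = 12.62 kWh
Cost per kWh = €5.04 / 12.62 kWh = €0.399

€0.40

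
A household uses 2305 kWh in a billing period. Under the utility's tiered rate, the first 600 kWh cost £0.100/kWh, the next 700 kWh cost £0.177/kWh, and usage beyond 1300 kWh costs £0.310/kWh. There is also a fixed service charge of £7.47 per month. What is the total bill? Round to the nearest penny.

First 600 kWh × £0.100 = £60.00
Next 700 kWh × £0.177 = £123.90
Remaining 1005 kWh × £0.310 = £311.55
Energy charge = £495.45; + service £7.47 = £502.92

£502.92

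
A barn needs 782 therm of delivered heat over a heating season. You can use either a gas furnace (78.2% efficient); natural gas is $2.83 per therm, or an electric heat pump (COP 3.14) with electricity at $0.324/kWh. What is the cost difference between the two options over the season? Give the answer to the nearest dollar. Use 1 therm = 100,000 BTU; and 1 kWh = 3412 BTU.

$465

Heat load = 782 therm × 100,000 = 78,200,000 BTU
Gas: input = 78,200,000 / 0.782 = 100,000,000 BTU = 1,000 therm → 1,000 × $2.83 = $2,830.00
Heat pump: 78,200,000 BTU / 3412 = 22,920 kWh heat; / 3.14 = 7,299 kWh in → × $0.324 = $2,364.90
Difference = |$2,830.00 − $2,364.90| = $465.10 ≈ $465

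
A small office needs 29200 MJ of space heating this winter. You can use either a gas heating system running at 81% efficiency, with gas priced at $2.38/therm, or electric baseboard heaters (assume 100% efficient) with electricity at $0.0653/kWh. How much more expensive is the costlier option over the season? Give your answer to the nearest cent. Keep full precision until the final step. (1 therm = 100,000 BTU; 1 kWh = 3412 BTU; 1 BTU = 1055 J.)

Heat load = 29200 MJ = 29,200,000,000 J / 1055 = 27,677,725 BTU
Gas: input = 27,677,725 / 0.81 = 34,170,031 BTU = 341.7 therm → 341.7 × $2.38 = $813.25
Electric: 27,677,725 BTU / 3412 = 8,112 kWh → × $0.0653 = $529.71
Difference = |$813.25 − $529.71| = $283.54

$283.54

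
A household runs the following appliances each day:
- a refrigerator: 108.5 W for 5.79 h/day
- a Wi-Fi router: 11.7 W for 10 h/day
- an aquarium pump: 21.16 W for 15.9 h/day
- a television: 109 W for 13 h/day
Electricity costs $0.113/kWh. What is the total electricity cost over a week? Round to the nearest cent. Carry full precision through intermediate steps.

refrigerator: 108.5 W × 5.79 h × 7 d = 4,398 Wh = 4.398 kWh
Wi-Fi router: 11.7 W × 10 h × 7 d = 819 Wh = 0.819 kWh
aquarium pump: 21.16 W × 15.9 h × 7 d = 2,355 Wh = 2.355 kWh
television: 109 W × 13 h × 7 d = 9,919 Wh = 9.919 kWh
Total energy = 4.398 + 0.819 + 2.355 + 9.919 = 17.49 kWh
Cost = 17.49 kWh × $0.113 = $1.98

$1.98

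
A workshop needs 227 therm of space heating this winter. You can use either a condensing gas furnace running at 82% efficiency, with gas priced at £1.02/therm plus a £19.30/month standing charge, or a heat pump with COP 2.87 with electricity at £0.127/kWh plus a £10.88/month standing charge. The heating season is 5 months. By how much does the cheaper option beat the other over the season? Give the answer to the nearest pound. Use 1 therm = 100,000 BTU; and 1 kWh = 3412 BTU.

Heat load = 227 therm × 100,000 = 22,700,000 BTU
Gas: input = 22,700,000 / 0.82 = 27,682,927 BTU = 276.8 therm → 276.8 × £1.02 = £282.37; + 5 × £19.30 standing = £378.87
Heat pump: 22,700,000 BTU / 3412 = 6,653 kWh heat; / 2.87 = 2,318 kWh in → × £0.127 = £294.40; + 5 × £10.88 standing = £348.80
Difference = |£378.87 − £348.80| = £30.07 ≈ £30

£30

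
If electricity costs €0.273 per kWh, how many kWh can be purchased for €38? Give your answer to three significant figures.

€38 / €0.273 per kWh = 139.2 kWh

139 kWh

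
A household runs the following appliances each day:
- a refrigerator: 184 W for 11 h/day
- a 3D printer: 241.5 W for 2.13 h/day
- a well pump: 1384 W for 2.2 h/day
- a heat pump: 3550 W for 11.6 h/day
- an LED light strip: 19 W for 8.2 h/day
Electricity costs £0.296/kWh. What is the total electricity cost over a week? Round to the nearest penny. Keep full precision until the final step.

refrigerator: 184 W × 11 h × 7 d = 14,168 Wh = 14.17 kWh
3D printer: 241.5 W × 2.13 h × 7 d = 3,601 Wh = 3.601 kWh
well pump: 1384 W × 2.2 h × 7 d = 21,314 Wh = 21.31 kWh
heat pump: 3550 W × 11.6 h × 7 d = 288,260 Wh = 288.3 kWh
LED light strip: 19 W × 8.2 h × 7 d = 1,091 Wh = 1.091 kWh
Total energy = 14.17 + 3.601 + 21.31 + 288.3 + 1.091 = 328.4 kWh
Cost = 328.4 kWh × £0.296 = £97.22

£97.22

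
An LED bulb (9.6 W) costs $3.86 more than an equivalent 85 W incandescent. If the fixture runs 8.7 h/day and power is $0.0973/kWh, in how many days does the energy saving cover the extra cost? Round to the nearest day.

Power saved = 85 − 9.6 = 75.4 W
Daily energy saved = 75.4 W × 8.7 h = 656 Wh = 0.65598 kWh
Daily savings = 0.65598 × $0.0973 = $0.0638
Payback = $3.86 / $0.0638 per day = 60.48 days

60 days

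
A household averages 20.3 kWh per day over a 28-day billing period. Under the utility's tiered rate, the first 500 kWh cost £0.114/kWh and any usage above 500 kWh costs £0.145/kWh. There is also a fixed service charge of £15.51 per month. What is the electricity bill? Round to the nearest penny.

Usage = 20.3 kWh/day × 28 days = 568.4 kWh
First 500 kWh × £0.114 = £57.00
Remaining 68.4 kWh × £0.145 = £9.92
Energy charge = £66.92; + service £15.51 = £82.43

£82.43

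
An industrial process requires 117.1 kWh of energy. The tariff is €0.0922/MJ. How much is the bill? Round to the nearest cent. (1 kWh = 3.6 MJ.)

€38.87

117.1 kWh × (3.6 MJ/kWh) = 421.6 MJ
Cost = 421.6 MJ × €0.0922/MJ = €38.87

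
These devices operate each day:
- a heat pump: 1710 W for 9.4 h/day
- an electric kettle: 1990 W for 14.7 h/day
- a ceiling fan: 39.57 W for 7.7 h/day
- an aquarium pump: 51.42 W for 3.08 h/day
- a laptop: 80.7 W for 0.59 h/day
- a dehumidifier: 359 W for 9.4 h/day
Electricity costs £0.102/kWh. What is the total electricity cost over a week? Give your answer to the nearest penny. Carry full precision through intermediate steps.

£35.14

heat pump: 1710 W × 9.4 h × 7 d = 112,518 Wh = 112.5 kWh
electric kettle: 1990 W × 14.7 h × 7 d = 204,771 Wh = 204.8 kWh
ceiling fan: 39.57 W × 7.7 h × 7 d = 2,133 Wh = 2.133 kWh
aquarium pump: 51.42 W × 3.08 h × 7 d = 1,109 Wh = 1.109 kWh
laptop: 80.7 W × 0.59 h × 7 d = 333 Wh = 0.3333 kWh
dehumidifier: 359 W × 9.4 h × 7 d = 23,622 Wh = 23.62 kWh
Total energy = 112.5 + 204.8 + 2.133 + 1.109 + 0.3333 + 23.62 = 344.5 kWh
Cost = 344.5 kWh × £0.102 = £35.14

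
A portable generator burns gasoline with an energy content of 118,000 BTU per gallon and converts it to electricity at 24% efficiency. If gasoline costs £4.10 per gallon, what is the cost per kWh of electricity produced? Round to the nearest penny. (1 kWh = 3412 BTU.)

£0.49

Electrical output per gallon = 118,000 BTU × 0.24 / 3412 BTU/kWh = 8.3 kWh
Cost per kWh = £4.10 / 8.3 kWh = £0.494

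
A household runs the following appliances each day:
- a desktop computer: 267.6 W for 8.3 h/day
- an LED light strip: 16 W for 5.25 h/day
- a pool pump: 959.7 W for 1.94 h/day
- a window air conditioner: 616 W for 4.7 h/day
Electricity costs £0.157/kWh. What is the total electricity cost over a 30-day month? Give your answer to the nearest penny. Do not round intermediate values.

desktop computer: 267.6 W × 8.3 h × 30 d = 66,632 Wh = 66.63 kWh
LED light strip: 16 W × 5.25 h × 30 d = 2,520 Wh = 2.52 kWh
pool pump: 959.7 W × 1.94 h × 30 d = 55,855 Wh = 55.85 kWh
window air conditioner: 616 W × 4.7 h × 30 d = 86,856 Wh = 86.86 kWh
Total energy = 66.63 + 2.52 + 55.85 + 86.86 = 211.9 kWh
Cost = 211.9 kWh × £0.157 = £33.26

£33.26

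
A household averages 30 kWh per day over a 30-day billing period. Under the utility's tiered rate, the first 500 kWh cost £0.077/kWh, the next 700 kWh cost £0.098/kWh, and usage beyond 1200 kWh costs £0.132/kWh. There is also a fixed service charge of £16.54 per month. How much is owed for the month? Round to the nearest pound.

Usage = 30 kWh/day × 30 days = 900 kWh
First 500 kWh × £0.077 = £38.50
Next 400 kWh × £0.098 = £39.20
Remaining tier: 0 kWh (not reached)
Energy charge = £77.70; + service £16.54 = £94.24 ≈ £94

£94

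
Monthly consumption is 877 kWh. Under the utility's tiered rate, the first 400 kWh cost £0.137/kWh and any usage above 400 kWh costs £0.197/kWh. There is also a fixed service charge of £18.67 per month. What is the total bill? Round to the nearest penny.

£167.44

First 400 kWh × £0.137 = £54.80
Remaining 477 kWh × £0.197 = £93.97
Energy charge = £148.77; + service £18.67 = £167.44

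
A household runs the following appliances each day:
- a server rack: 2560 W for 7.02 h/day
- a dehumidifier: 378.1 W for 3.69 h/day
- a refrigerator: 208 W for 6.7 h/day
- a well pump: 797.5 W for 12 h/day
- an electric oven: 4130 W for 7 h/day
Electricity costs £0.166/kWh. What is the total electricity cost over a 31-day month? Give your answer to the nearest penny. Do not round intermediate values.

server rack: 2560 W × 7.02 h × 31 d = 557,107 Wh = 557.1 kWh
dehumidifier: 378.1 W × 3.69 h × 31 d = 43,251 Wh = 43.25 kWh
refrigerator: 208 W × 6.7 h × 31 d = 43,202 Wh = 43.2 kWh
well pump: 797.5 W × 12 h × 31 d = 296,670 Wh = 296.7 kWh
electric oven: 4130 W × 7 h × 31 d = 896,210 Wh = 896.2 kWh
Total energy = 557.1 + 43.25 + 43.2 + 296.7 + 896.2 = 1,836 kWh
Cost = 1,836 kWh × £0.166 = £304.85

£304.85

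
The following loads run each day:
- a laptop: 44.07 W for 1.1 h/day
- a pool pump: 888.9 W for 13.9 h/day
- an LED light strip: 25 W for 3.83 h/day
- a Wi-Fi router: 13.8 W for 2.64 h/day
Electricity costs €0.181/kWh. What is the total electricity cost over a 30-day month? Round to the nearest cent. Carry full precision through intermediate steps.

€68.07

laptop: 44.07 W × 1.1 h × 30 d = 1,454 Wh = 1.454 kWh
pool pump: 888.9 W × 13.9 h × 30 d = 370,671 Wh = 370.7 kWh
LED light strip: 25 W × 3.83 h × 30 d = 2,872 Wh = 2.873 kWh
Wi-Fi router: 13.8 W × 2.64 h × 30 d = 1,093 Wh = 1.093 kWh
Total energy = 1.454 + 370.7 + 2.873 + 1.093 = 376.1 kWh
Cost = 376.1 kWh × €0.181 = €68.07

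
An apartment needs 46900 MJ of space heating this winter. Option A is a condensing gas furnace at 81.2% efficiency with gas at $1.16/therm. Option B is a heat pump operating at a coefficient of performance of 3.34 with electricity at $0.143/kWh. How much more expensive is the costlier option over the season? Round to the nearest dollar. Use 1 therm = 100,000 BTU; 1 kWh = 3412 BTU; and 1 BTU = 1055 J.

Heat load = 46900 MJ = 46,900,000,000 J / 1055 = 44,454,976 BTU
Gas: input = 44,454,976 / 0.812 = 54,747,508 BTU = 547.5 therm → 547.5 × $1.16 = $635.07
Heat pump: 44,454,976 BTU / 3412 = 13,030 kWh heat; / 3.34 = 3,901 kWh in → × $0.143 = $557.83
Difference = |$635.07 − $557.83| = $77.24 ≈ $77

$77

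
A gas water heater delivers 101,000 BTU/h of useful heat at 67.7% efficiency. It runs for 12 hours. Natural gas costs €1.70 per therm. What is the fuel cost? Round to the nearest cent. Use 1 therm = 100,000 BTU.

Heat delivered = 101,000 BTU/h × 12 h = 1,212,000 BTU
Gas input = 1,212,000 / 0.677 = 1,790,251 BTU
= 1,790,251 / 100,000 = 17.9 therm
Cost = 17.9 × €1.70/therm = €30.43

€30.43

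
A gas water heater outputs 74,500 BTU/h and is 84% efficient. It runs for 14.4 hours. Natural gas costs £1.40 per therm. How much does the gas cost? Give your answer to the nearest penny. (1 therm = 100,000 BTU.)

Heat delivered = 74,500 BTU/h × 14.4 h = 1,072,800 BTU
Gas input = 1,072,800 / 0.84 = 1,277,143 BTU
= 1,277,143 / 100,000 = 12.77 therm
Cost = 12.77 × £1.40/therm = £17.88

£17.88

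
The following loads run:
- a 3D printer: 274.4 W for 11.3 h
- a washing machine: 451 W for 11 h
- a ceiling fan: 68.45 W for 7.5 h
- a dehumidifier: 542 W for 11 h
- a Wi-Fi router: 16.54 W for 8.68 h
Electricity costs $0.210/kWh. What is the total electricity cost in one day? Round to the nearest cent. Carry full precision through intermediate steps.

$3.08

3D printer: 274.4 W × 11.3 h = 3,101 Wh = 3.101 kWh
washing machine: 451 W × 11 h = 4,961 Wh = 4.961 kWh
ceiling fan: 68.45 W × 7.5 h = 513 Wh = 0.5134 kWh
dehumidifier: 542 W × 11 h = 5,962 Wh = 5.962 kWh
Wi-Fi router: 16.54 W × 8.68 h = 144 Wh = 0.1436 kWh
Total energy = 3.101 + 4.961 + 0.5134 + 5.962 + 0.1436 = 14.68 kWh
Cost = 14.68 kWh × $0.210 = $3.08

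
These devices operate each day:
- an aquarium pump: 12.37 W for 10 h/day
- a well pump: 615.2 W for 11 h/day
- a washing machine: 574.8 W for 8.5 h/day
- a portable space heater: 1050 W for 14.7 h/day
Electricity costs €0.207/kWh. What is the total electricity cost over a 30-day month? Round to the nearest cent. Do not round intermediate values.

€168.98

aquarium pump: 12.37 W × 10 h × 30 d = 3,711 Wh = 3.711 kWh
well pump: 615.2 W × 11 h × 30 d = 203,016 Wh = 203 kWh
washing machine: 574.8 W × 8.5 h × 30 d = 146,574 Wh = 146.6 kWh
portable space heater: 1050 W × 14.7 h × 30 d = 463,050 Wh = 463.1 kWh
Total energy = 3.711 + 203 + 146.6 + 463.1 = 816.4 kWh
Cost = 816.4 kWh × €0.207 = €168.98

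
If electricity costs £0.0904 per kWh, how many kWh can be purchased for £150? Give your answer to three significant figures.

£150 / £0.0904 per kWh = 1,659 kWh

1660 kWh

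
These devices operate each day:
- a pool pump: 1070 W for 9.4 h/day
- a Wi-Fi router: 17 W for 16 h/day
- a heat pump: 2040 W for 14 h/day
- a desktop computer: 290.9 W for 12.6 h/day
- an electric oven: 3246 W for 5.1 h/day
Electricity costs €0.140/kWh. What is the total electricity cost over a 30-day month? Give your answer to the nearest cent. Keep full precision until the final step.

€248.26

pool pump: 1070 W × 9.4 h × 30 d = 301,740 Wh = 301.7 kWh
Wi-Fi router: 17 W × 16 h × 30 d = 8,160 Wh = 8.16 kWh
heat pump: 2040 W × 14 h × 30 d = 856,800 Wh = 856.8 kWh
desktop computer: 290.9 W × 12.6 h × 30 d = 109,960 Wh = 110 kWh
electric oven: 3246 W × 5.1 h × 30 d = 496,638 Wh = 496.6 kWh
Total energy = 301.7 + 8.16 + 856.8 + 110 + 496.6 = 1,773 kWh
Cost = 1,773 kWh × €0.140 = €248.26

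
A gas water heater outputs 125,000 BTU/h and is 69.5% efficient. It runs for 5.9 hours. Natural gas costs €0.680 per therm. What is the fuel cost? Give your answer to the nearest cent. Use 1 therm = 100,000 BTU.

Heat delivered = 125,000 BTU/h × 5.9 h = 737,500 BTU
Gas input = 737,500 / 0.695 = 1,061,151 BTU
= 1,061,151 / 100,000 = 10.61 therm
Cost = 10.61 × €0.680/therm = €7.22

€7.22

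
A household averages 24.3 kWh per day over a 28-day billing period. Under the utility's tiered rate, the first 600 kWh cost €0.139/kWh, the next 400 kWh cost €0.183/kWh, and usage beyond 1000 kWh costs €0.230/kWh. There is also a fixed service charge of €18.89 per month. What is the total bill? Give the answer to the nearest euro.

Usage = 24.3 kWh/day × 28 days = 680.4 kWh
First 600 kWh × €0.139 = €83.40
Next 80.4 kWh × €0.183 = €14.71
Remaining tier: 0 kWh (not reached)
Energy charge = €98.11; + service €18.89 = €117.00

€117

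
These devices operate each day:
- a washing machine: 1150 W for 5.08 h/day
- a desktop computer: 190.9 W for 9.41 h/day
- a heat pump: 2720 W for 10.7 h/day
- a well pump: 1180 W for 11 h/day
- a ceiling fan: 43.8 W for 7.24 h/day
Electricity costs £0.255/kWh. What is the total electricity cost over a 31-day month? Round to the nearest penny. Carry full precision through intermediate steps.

£395.56

washing machine: 1150 W × 5.08 h × 31 d = 181,102 Wh = 181.1 kWh
desktop computer: 190.9 W × 9.41 h × 31 d = 55,687 Wh = 55.69 kWh
heat pump: 2720 W × 10.7 h × 31 d = 902,224 Wh = 902.2 kWh
well pump: 1180 W × 11 h × 31 d = 402,380 Wh = 402.4 kWh
ceiling fan: 43.8 W × 7.24 h × 31 d = 9,830 Wh = 9.83 kWh
Total energy = 181.1 + 55.69 + 902.2 + 402.4 + 9.83 = 1,551 kWh
Cost = 1,551 kWh × £0.255 = £395.56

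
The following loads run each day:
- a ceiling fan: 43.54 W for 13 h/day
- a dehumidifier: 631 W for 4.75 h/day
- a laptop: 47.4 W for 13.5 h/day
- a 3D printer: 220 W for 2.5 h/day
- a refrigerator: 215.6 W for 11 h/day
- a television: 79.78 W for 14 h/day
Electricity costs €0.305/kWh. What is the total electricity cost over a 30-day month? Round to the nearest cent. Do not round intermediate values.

€75.41

ceiling fan: 43.54 W × 13 h × 30 d = 16,981 Wh = 16.98 kWh
dehumidifier: 631 W × 4.75 h × 30 d = 89,918 Wh = 89.92 kWh
laptop: 47.4 W × 13.5 h × 30 d = 19,197 Wh = 19.2 kWh
3D printer: 220 W × 2.5 h × 30 d = 16,500 Wh = 16.5 kWh
refrigerator: 215.6 W × 11 h × 30 d = 71,148 Wh = 71.15 kWh
television: 79.78 W × 14 h × 30 d = 33,508 Wh = 33.51 kWh
Total energy = 16.98 + 89.92 + 19.2 + 16.5 + 71.15 + 33.51 = 247.3 kWh
Cost = 247.3 kWh × €0.305 = €75.41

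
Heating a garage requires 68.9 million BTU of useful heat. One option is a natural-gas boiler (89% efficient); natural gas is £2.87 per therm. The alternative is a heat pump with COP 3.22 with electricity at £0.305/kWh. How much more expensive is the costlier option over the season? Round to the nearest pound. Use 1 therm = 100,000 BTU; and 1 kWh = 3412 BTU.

£309

Heat load = 68.9 × 10⁶ BTU = 68,900,000 BTU
Gas: input = 68,900,000 / 0.89 = 77,415,730 BTU = 774.2 therm → 774.2 × £2.87 = £2,221.83
Heat pump: 68,900,000 BTU / 3412 = 20,190 kWh heat; / 3.22 = 6,271 kWh in → × £0.305 = £1,912.73
Difference = |£2,221.83 − £1,912.73| = £309.10 ≈ £309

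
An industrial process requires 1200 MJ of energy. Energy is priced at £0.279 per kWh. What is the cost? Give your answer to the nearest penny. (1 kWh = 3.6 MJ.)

1200 MJ × (0.27778 kWh/MJ) = 333.3 kWh
Cost = 333.3 kWh × £0.279/kWh = £93.00

£93.00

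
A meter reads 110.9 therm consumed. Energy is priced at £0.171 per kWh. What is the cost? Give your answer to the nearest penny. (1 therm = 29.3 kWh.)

110.9 therm × (29.3 kWh/therm) = 3,249 kWh
Cost = 3,249 kWh × £0.171/kWh = £555.64

£555.64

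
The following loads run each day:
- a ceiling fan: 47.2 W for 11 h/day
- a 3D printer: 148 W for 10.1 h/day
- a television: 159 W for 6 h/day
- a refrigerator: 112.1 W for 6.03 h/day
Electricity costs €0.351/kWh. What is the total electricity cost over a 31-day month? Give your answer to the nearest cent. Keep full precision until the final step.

ceiling fan: 47.2 W × 11 h × 31 d = 16,095 Wh = 16.1 kWh
3D printer: 148 W × 10.1 h × 31 d = 46,339 Wh = 46.34 kWh
television: 159 W × 6 h × 31 d = 29,574 Wh = 29.57 kWh
refrigerator: 112.1 W × 6.03 h × 31 d = 20,955 Wh = 20.95 kWh
Total energy = 16.1 + 46.34 + 29.57 + 20.95 = 113 kWh
Cost = 113 kWh × €0.351 = €39.65

€39.65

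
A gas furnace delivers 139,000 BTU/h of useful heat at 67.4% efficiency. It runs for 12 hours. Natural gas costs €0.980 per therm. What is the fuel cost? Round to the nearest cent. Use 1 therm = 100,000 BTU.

€24.25

Heat delivered = 139,000 BTU/h × 12 h = 1,668,000 BTU
Gas input = 1,668,000 / 0.674 = 2,474,777 BTU
= 2,474,777 / 100,000 = 24.75 therm
Cost = 24.75 × €0.980/therm = €24.25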